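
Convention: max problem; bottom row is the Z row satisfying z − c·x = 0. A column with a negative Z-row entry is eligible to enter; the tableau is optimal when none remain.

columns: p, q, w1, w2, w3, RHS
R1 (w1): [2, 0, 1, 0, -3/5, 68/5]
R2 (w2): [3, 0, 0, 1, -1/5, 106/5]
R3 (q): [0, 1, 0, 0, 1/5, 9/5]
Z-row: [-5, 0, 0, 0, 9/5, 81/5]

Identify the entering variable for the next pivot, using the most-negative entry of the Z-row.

p

Negative Z-row entries: p: -5.
The most negative is -5 in column p, so p enters.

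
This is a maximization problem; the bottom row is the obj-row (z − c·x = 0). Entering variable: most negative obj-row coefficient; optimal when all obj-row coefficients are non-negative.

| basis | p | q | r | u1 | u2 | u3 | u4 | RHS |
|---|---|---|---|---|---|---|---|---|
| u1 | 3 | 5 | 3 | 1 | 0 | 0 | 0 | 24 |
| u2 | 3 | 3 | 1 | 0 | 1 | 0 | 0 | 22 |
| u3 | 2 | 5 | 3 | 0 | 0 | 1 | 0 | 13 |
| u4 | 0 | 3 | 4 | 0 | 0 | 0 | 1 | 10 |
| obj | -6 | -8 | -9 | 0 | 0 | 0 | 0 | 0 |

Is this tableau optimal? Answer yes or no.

no

The obj-row has a negative entry -9 in column r, so it is not optimal.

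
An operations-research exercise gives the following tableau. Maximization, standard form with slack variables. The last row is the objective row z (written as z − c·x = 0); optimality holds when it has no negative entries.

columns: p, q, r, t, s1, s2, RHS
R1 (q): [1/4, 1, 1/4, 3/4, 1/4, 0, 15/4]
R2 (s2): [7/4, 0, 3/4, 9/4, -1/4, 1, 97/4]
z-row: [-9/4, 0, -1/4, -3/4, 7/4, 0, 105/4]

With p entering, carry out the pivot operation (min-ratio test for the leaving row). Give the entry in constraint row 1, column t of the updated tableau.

3/7

Ratio test on column p — row 1: (15/4)/(1/4) = 15; row 2: (97/4)/(7/4) = 97/7. Minimum is 97/7 at row 2 (s2 leaves); pivot element 7/4.
Divide row 2 by 7/4; eliminate column p from the other rows.
Row 1 update in column t: 3/4 − (1/4)·(9/7) = 3/7.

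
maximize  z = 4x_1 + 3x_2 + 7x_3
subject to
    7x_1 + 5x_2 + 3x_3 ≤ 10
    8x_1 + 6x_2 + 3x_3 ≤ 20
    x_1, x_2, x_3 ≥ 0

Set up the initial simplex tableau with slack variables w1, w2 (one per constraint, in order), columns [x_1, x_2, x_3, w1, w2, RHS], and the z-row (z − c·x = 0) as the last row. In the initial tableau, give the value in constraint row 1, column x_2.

5

Constraint 1 has coefficient 5 on x_2.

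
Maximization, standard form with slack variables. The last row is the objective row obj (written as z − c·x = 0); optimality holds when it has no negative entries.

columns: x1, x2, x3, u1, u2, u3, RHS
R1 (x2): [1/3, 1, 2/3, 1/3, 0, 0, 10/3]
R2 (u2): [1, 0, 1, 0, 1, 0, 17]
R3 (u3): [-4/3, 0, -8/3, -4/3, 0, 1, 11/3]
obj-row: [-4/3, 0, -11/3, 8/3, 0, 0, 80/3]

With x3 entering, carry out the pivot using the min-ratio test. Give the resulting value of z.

45

Ratio test on column x3 — row 1: (10/3)/(2/3) = 5; row 2: 17/1 = 17; row 3: entry -8/3 ≤ 0. Minimum is 5 at row 1 (x2 leaves); pivot element 2/3.
Pivot on row 1; the obj-row RHS becomes 80/3 − (-11/3)·5 = 45.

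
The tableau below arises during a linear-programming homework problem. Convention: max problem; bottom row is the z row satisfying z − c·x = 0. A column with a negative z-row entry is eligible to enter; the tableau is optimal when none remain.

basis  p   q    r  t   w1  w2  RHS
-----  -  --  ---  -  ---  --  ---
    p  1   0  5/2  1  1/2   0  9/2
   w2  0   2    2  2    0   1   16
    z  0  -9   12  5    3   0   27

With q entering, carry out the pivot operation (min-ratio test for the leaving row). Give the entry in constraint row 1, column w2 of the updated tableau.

0

Ratio test on column q — row 1: entry 0 ≤ 0; row 2: 16/2 = 8. Minimum is 8 at row 2 (w2 leaves); pivot element 2.
Divide row 2 by 2; eliminate column q from the other rows.
Row 1 update in column w2: 0 − 0·(1/2) = 0.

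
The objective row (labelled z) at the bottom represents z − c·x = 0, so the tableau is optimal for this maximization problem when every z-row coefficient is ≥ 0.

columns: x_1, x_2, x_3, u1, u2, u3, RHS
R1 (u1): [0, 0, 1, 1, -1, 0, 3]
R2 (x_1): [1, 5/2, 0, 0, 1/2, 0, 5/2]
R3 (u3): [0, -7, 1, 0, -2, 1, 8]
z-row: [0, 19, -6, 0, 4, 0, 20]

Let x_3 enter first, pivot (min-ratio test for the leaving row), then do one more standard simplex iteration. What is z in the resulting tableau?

Ratio test on column x_3 — row 1: 3/1 = 3; row 2: entry 0 ≤ 0; row 3: 8/1 = 8. Minimum is 3 at row 1 (u1 leaves); pivot element 1.
Pivot on row 1; the z-row RHS becomes 20 − (-6)·3 = 38.
Next entering variable (most negative z-row entry -2): u2.
Ratio test on column u2 — row 1: entry -1 ≤ 0; row 2: (5/2)/(1/2) = 5; row 3: entry -1 ≤ 0. Minimum is 5 at row 2 (x_1 leaves); pivot element 1/2.
After the second pivot the z-row RHS is 38 − (-2)·5 = 48.

48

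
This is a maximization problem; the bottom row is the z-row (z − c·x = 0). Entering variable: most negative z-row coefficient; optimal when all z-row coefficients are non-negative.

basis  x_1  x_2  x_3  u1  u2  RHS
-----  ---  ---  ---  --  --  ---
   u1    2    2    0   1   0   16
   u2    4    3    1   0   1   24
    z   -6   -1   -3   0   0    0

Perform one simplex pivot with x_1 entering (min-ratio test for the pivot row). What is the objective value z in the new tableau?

36

Ratio test on column x_1 — row 1: 16/2 = 8; row 2: 24/4 = 6. Minimum is 6 at row 2 (u2 leaves); pivot element 4.
Pivot on row 2; the z-row RHS becomes 0 − (-6)·6 = 36.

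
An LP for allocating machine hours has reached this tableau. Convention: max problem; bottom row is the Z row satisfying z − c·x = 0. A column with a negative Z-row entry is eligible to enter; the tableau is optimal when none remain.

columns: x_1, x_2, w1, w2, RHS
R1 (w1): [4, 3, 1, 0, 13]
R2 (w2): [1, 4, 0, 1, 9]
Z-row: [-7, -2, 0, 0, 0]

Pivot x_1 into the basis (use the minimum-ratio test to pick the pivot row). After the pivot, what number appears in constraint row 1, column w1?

1/4

Ratio test on column x_1 — row 1: 13/4 = 13/4; row 2: 9/1 = 9. Minimum is 13/4 at row 1 (w1 leaves); pivot element 4.
Divide row 1 by 4; eliminate column x_1 from the other rows.
In the new row 1, the w1 entry is the old entry divided by the pivot: 1/4 = 1/4.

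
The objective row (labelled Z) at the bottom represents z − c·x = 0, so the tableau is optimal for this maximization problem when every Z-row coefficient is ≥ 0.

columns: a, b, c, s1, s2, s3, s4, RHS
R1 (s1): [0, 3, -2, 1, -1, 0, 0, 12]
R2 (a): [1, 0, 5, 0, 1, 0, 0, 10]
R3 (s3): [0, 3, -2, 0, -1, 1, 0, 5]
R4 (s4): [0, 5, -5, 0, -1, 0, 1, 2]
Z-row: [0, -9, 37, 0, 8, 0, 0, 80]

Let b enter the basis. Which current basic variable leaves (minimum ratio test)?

s4

Column b entries and ratios — s1: 12/3 = 4; a: 0 ≤ 0, skip; s3: 5/3 = 5/3; s4: 2/5 = 2/5.
Smallest ratio is 2/5 in the row of s4, so s4 leaves.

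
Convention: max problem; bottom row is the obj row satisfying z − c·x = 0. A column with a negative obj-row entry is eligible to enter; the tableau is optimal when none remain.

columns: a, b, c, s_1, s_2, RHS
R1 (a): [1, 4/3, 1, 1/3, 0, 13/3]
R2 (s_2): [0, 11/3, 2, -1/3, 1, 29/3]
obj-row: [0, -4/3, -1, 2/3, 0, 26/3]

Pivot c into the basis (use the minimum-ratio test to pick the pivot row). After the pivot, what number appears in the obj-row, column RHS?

13

Ratio test on column c — row 1: (13/3)/1 = 13/3; row 2: (29/3)/2 = 29/6. Minimum is 13/3 at row 1 (a leaves); pivot element 1.
Divide row 1 by 1; eliminate column c from the other rows.
obj-row update in column RHS: 26/3 − (-1)·(13/3) = 13.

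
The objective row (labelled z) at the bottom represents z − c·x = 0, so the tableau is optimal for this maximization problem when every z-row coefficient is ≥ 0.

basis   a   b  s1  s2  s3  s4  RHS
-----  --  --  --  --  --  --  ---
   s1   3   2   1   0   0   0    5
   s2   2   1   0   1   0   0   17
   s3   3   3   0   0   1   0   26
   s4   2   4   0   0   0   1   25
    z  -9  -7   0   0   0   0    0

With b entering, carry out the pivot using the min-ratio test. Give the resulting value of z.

35/2

Ratio test on column b — row 1: 5/2 = 5/2; row 2: 17/1 = 17; row 3: 26/3 = 26/3; row 4: 25/4 = 25/4. Minimum is 5/2 at row 1 (s1 leaves); pivot element 2.
Pivot on row 1; the z-row RHS becomes 0 − (-7)·(5/2) = 35/2.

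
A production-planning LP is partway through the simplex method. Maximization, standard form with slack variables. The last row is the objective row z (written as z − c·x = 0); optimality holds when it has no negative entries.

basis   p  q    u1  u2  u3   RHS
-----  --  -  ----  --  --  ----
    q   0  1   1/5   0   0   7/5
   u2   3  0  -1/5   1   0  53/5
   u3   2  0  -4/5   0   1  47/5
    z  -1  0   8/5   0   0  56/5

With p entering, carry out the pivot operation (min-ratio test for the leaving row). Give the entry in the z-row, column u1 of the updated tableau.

23/15

Ratio test on column p — row 1: entry 0 ≤ 0; row 2: (53/5)/3 = 53/15; row 3: (47/5)/2 = 47/10. Minimum is 53/15 at row 2 (u2 leaves); pivot element 3.
Divide row 2 by 3; eliminate column p from the other rows.
z-row update in column u1: 8/5 − (-1)·(-1/15) = 23/15.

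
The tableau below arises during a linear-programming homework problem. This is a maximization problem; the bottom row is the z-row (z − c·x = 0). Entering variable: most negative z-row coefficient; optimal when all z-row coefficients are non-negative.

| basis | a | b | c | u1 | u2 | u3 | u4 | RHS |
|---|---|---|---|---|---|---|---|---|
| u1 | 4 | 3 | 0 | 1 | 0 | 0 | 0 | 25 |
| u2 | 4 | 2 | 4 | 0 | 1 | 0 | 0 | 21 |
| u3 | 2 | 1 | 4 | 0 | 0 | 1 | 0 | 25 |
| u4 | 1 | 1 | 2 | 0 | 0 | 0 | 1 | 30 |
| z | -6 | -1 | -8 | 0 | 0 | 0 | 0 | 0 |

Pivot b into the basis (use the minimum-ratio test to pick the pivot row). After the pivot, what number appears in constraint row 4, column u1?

-1/3

Ratio test on column b — row 1: 25/3 = 25/3; row 2: 21/2 = 21/2; row 3: 25/1 = 25; row 4: 30/1 = 30. Minimum is 25/3 at row 1 (u1 leaves); pivot element 3.
Divide row 1 by 3; eliminate column b from the other rows.
Row 4 update in column u1: 0 − 1·(1/3) = -1/3.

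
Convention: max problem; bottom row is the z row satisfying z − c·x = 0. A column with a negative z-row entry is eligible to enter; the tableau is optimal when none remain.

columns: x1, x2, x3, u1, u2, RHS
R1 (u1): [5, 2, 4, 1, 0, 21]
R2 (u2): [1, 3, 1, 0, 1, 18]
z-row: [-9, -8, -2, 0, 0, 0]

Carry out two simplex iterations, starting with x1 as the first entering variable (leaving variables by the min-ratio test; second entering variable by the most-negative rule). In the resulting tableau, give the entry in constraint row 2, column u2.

Ratio test on column x1 — row 1: 21/5 = 21/5; row 2: 18/1 = 18. Minimum is 21/5 at row 1 (u1 leaves); pivot element 5.
Divide row 1 by 5; eliminate column x1 from the other rows.
Second iteration: most negative z-row entry is -22/5 in column x2, so x2 enters.
Ratio test on column x2 — row 1: (21/5)/(2/5) = 21/2; row 2: (69/5)/(13/5) = 69/13. Minimum is 69/13 at row 2 (u2 leaves); pivot element 13/5.
Divide row 2 by 13/5; eliminate column x2 from the other rows.
After both pivots, the entry at constraint row 2, column u2 is 5/13.

5/13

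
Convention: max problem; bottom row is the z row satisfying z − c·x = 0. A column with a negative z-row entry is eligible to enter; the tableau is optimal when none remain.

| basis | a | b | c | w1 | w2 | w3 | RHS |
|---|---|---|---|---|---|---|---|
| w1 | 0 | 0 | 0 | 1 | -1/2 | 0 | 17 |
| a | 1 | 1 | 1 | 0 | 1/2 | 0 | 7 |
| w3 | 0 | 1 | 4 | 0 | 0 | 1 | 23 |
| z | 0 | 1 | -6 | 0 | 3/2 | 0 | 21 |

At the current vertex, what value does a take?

a is basic (row 2); its value is the RHS of that row, 7.

7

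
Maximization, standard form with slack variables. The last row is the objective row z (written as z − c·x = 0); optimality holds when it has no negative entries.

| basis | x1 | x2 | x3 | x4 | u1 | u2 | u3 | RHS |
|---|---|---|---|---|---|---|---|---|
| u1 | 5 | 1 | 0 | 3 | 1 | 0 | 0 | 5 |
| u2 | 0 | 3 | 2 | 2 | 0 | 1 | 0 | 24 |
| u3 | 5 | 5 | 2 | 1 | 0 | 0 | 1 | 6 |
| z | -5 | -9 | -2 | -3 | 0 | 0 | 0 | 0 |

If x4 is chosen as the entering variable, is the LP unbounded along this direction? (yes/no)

no

Column x4 has positive entries in row(s) 1, 2, 3, so the ratio test bounds it — not unbounded.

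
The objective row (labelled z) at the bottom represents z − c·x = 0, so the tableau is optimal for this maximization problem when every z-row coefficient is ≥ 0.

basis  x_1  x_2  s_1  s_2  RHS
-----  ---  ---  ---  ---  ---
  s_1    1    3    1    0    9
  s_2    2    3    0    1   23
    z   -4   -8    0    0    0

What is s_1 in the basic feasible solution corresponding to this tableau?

9

s_1 is basic (row 1); its value is the RHS of that row, 9.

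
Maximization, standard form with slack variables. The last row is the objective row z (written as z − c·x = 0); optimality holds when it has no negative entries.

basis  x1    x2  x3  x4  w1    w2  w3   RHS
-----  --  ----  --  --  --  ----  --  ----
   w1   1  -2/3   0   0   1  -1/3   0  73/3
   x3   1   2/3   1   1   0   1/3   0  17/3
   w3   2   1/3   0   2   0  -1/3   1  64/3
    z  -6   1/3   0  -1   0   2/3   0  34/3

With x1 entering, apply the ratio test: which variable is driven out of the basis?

x3

Column x1 entries and ratios — w1: (73/3)/1 = 73/3; x3: (17/3)/1 = 17/3; w3: (64/3)/2 = 32/3.
Smallest ratio is 17/3 in the row of x3, so x3 leaves.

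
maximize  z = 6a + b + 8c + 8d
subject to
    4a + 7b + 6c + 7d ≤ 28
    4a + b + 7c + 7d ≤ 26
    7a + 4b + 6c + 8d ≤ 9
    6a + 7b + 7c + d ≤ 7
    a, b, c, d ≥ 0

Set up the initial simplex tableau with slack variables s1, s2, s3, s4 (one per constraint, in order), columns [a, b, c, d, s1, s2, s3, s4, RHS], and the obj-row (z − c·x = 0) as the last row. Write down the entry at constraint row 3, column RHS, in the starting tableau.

9

The RHS of constraint 3 is b_3 = 9.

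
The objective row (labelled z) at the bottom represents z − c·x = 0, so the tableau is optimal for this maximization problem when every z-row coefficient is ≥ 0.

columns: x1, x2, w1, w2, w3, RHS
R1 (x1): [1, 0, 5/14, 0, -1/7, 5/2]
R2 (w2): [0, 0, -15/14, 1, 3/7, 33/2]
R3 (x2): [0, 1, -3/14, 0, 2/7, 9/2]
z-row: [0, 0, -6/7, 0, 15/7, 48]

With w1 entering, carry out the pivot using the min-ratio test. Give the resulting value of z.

54

Ratio test on column w1 — row 1: (5/2)/(5/14) = 7; row 2: entry -15/14 ≤ 0; row 3: entry -3/14 ≤ 0. Minimum is 7 at row 1 (x1 leaves); pivot element 5/14.
Pivot on row 1; the z-row RHS becomes 48 − (-6/7)·7 = 54.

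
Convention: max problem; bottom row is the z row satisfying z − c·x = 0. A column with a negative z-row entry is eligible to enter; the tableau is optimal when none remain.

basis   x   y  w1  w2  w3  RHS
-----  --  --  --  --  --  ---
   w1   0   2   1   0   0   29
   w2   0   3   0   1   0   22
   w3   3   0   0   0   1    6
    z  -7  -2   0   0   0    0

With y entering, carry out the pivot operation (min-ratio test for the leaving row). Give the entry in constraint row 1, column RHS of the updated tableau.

Ratio test on column y — row 1: 29/2 = 29/2; row 2: 22/3 = 22/3; row 3: entry 0 ≤ 0. Minimum is 22/3 at row 2 (w2 leaves); pivot element 3.
Divide row 2 by 3; eliminate column y from the other rows.
Row 1 update in column RHS: 29 − 2·(22/3) = 43/3.

43/3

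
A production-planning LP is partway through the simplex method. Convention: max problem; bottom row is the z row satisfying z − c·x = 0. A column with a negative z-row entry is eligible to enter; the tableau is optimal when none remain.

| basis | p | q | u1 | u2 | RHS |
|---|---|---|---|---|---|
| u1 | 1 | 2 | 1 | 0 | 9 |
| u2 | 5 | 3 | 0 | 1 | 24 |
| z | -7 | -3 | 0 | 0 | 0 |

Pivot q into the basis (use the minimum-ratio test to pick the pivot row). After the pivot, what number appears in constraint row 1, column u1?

Ratio test on column q — row 1: 9/2 = 9/2; row 2: 24/3 = 8. Minimum is 9/2 at row 1 (u1 leaves); pivot element 2.
Divide row 1 by 2; eliminate column q from the other rows.
In the new row 1, the u1 entry is the old entry divided by the pivot: 1/2 = 1/2.

1/2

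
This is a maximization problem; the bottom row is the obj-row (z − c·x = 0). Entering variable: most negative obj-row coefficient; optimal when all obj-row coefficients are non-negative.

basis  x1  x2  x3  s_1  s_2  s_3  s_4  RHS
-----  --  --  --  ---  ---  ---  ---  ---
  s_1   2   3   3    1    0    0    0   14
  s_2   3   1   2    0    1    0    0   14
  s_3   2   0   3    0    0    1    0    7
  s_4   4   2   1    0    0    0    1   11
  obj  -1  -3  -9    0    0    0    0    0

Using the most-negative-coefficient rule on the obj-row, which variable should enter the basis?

Negative obj-row entries: x1: -1, x2: -3, x3: -9.
The most negative is -9 in column x3, so x3 enters.

x3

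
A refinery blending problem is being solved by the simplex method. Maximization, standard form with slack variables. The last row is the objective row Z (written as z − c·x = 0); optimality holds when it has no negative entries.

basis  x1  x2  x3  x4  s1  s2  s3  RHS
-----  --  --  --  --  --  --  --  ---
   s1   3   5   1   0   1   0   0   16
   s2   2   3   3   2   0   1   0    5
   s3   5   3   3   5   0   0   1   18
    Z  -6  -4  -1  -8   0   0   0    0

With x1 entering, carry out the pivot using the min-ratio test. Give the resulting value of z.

15

Ratio test on column x1 — row 1: 16/3 = 16/3; row 2: 5/2 = 5/2; row 3: 18/5 = 18/5. Minimum is 5/2 at row 2 (s2 leaves); pivot element 2.
Pivot on row 2; the Z-row RHS becomes 0 − (-6)·(5/2) = 15.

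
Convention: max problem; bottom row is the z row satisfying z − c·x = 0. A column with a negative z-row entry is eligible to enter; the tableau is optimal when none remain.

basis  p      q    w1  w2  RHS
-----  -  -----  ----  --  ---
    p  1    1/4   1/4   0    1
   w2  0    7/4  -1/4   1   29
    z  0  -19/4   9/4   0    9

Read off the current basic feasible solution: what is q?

q is not in the basis, so in the current basic feasible solution q = 0.

0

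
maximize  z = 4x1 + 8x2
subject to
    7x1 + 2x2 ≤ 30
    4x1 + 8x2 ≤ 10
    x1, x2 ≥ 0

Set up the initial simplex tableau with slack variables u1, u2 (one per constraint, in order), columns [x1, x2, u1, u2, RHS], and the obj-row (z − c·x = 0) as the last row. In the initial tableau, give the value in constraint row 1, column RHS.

30

The RHS of constraint 1 is b_1 = 30.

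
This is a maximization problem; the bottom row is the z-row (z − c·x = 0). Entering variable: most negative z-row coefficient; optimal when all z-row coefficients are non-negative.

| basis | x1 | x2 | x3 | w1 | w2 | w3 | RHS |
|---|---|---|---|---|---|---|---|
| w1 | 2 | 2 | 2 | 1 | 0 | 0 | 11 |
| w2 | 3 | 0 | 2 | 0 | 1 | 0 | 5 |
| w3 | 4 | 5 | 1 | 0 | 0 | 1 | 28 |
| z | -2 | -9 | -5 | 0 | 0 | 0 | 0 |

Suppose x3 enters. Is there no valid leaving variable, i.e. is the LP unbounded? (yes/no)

no

Column x3 has positive entries in row(s) 1, 2, 3, so the ratio test bounds it — not unbounded.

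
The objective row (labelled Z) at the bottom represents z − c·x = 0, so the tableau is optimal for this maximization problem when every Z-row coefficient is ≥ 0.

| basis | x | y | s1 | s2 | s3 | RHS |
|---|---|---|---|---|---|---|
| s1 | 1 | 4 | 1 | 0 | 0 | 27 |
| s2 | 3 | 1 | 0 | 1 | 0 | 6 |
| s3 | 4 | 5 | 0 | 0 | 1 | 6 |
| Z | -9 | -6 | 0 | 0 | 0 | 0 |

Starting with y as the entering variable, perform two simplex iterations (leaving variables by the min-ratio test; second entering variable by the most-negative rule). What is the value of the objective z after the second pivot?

27/2

Ratio test on column y — row 1: 27/4 = 27/4; row 2: 6/1 = 6; row 3: 6/5 = 6/5. Minimum is 6/5 at row 3 (s3 leaves); pivot element 5.
Pivot on row 3; the Z-row RHS becomes 0 − (-6)·(6/5) = 36/5.
Next entering variable (most negative Z-row entry -21/5): x.
Ratio test on column x — row 1: entry -11/5 ≤ 0; row 2: (24/5)/(11/5) = 24/11; row 3: (6/5)/(4/5) = 3/2. Minimum is 3/2 at row 3 (y leaves); pivot element 4/5.
After the second pivot the Z-row RHS is 36/5 − (-21/5)·(3/2) = 27/2.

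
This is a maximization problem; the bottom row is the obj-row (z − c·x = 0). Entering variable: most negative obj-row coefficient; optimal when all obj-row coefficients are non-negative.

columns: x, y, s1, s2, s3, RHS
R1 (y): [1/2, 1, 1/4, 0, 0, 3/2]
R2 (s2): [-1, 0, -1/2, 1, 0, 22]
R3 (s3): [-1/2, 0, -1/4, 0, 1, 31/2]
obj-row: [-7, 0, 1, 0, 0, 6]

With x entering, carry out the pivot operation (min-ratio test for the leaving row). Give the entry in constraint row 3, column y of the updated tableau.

Ratio test on column x — row 1: (3/2)/(1/2) = 3; row 2: entry -1 ≤ 0; row 3: entry -1/2 ≤ 0. Minimum is 3 at row 1 (y leaves); pivot element 1/2.
Divide row 1 by 1/2; eliminate column x from the other rows.
Row 3 update in column y: 0 − (-1/2)·2 = 1.

1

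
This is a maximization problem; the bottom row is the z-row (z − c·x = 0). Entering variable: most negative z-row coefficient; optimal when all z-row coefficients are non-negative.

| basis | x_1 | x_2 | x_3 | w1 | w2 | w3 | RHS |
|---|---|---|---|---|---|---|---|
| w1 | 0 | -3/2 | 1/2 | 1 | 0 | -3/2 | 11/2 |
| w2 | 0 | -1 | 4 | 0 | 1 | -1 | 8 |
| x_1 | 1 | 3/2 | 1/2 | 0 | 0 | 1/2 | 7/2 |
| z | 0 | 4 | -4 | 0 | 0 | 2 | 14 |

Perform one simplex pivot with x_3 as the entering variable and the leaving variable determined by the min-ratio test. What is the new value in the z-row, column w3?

1

Ratio test on column x_3 — row 1: (11/2)/(1/2) = 11; row 2: 8/4 = 2; row 3: (7/2)/(1/2) = 7. Minimum is 2 at row 2 (w2 leaves); pivot element 4.
Divide row 2 by 4; eliminate column x_3 from the other rows.
z-row update in column w3: 2 − (-4)·(-1/4) = 1.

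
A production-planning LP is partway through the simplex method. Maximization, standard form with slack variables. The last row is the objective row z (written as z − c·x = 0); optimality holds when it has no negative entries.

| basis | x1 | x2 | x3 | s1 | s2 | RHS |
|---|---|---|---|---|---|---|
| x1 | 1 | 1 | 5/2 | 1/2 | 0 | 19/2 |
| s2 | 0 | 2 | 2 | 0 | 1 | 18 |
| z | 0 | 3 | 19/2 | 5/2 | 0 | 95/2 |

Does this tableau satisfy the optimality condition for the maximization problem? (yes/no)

yes

Every z-row coefficient is ≥ 0, so the tableau is optimal.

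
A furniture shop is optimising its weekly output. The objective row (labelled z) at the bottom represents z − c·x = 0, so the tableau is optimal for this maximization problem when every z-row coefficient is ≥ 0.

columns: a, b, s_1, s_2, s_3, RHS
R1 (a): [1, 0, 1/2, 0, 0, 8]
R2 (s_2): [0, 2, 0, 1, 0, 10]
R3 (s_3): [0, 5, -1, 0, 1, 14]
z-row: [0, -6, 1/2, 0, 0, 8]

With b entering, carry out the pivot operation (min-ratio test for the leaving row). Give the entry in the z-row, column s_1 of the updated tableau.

-7/10

Ratio test on column b — row 1: entry 0 ≤ 0; row 2: 10/2 = 5; row 3: 14/5 = 14/5. Minimum is 14/5 at row 3 (s_3 leaves); pivot element 5.
Divide row 3 by 5; eliminate column b from the other rows.
z-row update in column s_1: 1/2 − (-6)·(-1/5) = -7/10.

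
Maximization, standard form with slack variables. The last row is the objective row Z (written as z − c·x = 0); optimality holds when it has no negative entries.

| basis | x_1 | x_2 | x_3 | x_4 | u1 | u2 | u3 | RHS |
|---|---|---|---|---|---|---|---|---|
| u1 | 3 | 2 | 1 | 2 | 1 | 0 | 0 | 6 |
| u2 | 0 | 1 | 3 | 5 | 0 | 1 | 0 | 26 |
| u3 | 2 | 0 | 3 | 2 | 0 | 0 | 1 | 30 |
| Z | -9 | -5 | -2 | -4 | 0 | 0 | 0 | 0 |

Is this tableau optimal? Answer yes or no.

The Z-row has a negative entry -9 in column x_1, so it is not optimal.

no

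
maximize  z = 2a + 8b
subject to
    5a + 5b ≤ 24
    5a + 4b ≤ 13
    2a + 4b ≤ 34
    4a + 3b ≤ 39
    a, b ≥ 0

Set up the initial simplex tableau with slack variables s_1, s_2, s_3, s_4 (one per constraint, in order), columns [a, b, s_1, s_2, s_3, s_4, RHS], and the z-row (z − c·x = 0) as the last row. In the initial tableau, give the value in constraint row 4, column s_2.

Slack s_2 belongs to constraint 2; its column is the unit vector e_2, so the entry in row 4 is 0.

0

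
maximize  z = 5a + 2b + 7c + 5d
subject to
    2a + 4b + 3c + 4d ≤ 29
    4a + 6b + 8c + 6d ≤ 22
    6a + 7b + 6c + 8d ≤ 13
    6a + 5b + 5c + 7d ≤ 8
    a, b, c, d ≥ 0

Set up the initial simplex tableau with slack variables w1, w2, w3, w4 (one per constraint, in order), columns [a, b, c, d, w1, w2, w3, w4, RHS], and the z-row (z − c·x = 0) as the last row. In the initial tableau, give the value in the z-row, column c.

The z-row carries the negated objective coefficients: the c entry is -7.

-7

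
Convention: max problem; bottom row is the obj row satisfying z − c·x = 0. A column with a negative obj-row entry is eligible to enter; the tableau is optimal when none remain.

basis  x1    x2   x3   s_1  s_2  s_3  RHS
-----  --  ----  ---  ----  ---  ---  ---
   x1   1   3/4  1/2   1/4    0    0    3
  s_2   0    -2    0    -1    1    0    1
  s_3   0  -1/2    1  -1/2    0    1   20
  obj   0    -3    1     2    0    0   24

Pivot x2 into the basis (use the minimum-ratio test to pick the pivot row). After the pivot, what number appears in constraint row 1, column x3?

2/3

Ratio test on column x2 — row 1: 3/(3/4) = 4; row 2: entry -2 ≤ 0; row 3: entry -1/2 ≤ 0. Minimum is 4 at row 1 (x1 leaves); pivot element 3/4.
Divide row 1 by 3/4; eliminate column x2 from the other rows.
In the new row 1, the x3 entry is the old entry divided by the pivot: (1/2)/(3/4) = 2/3.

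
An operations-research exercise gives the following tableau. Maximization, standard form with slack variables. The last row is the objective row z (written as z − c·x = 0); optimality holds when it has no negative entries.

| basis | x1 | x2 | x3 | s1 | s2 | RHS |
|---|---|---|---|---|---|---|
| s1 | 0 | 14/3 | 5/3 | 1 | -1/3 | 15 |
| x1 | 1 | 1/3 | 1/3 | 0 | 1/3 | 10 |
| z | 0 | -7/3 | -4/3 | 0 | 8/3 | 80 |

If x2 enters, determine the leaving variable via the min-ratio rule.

s1

Column x2 entries and ratios — s1: 15/(14/3) = 45/14; x1: 10/(1/3) = 30.
Smallest ratio is 45/14 in the row of s1, so s1 leaves.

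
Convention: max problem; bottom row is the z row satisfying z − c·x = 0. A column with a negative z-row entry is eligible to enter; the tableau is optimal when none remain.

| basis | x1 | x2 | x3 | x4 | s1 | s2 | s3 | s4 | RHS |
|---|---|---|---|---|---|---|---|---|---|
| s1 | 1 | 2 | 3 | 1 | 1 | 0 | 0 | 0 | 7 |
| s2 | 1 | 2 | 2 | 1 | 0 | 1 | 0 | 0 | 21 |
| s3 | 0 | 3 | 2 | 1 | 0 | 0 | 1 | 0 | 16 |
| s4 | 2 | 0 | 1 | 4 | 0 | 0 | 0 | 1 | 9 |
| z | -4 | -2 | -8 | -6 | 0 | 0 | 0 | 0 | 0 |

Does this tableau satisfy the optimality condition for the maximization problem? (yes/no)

no

The z-row has a negative entry -8 in column x3, so it is not optimal.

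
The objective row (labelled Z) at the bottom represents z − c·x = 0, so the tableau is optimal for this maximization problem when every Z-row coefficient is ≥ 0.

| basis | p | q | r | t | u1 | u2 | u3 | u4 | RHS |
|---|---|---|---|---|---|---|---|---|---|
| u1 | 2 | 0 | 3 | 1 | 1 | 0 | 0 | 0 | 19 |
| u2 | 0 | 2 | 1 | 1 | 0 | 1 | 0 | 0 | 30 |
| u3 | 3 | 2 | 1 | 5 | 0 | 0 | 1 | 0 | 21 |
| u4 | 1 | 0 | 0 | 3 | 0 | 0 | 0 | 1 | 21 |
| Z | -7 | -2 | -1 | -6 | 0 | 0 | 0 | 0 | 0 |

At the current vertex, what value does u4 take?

21

u4 is basic (row 4); its value is the RHS of that row, 21.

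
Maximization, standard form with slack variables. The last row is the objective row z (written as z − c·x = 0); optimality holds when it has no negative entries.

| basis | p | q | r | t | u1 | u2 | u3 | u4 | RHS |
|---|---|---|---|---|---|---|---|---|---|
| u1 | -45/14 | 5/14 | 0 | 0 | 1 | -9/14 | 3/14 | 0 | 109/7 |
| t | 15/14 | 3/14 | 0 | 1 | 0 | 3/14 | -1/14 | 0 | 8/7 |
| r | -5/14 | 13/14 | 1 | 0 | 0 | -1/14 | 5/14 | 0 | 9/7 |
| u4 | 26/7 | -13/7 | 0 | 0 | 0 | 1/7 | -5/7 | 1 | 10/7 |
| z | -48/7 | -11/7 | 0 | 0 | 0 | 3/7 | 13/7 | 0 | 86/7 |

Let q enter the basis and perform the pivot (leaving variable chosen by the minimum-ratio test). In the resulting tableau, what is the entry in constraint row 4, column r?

2

Ratio test on column q — row 1: (109/7)/(5/14) = 218/5; row 2: (8/7)/(3/14) = 16/3; row 3: (9/7)/(13/14) = 18/13; row 4: entry -13/7 ≤ 0. Minimum is 18/13 at row 3 (r leaves); pivot element 13/14.
Divide row 3 by 13/14; eliminate column q from the other rows.
Row 4 update in column r: 0 − (-13/7)·(14/13) = 2.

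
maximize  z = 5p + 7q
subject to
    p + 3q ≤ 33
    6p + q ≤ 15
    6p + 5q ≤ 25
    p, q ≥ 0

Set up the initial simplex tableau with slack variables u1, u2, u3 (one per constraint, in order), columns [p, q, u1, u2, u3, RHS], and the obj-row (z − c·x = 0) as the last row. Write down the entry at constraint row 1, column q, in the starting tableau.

Constraint 1 has coefficient 3 on q.

3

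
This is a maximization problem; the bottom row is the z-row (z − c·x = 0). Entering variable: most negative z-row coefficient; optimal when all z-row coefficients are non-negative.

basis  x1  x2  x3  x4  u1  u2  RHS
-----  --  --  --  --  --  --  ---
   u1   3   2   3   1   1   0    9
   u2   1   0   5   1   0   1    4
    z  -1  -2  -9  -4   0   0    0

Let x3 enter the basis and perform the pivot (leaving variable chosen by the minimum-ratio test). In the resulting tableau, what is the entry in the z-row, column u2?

Ratio test on column x3 — row 1: 9/3 = 3; row 2: 4/5 = 4/5. Minimum is 4/5 at row 2 (u2 leaves); pivot element 5.
Divide row 2 by 5; eliminate column x3 from the other rows.
z-row update in column u2: 0 − (-9)·(1/5) = 9/5.

9/5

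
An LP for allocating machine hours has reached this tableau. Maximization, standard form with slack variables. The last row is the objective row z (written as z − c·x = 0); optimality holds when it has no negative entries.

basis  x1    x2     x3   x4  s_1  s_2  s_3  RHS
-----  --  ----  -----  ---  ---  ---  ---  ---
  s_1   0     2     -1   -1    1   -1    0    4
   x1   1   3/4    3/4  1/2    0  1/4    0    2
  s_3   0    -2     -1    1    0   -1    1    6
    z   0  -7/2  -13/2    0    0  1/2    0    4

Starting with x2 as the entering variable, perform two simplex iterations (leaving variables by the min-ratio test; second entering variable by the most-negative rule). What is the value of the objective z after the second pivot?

Ratio test on column x2 — row 1: 4/2 = 2; row 2: 2/(3/4) = 8/3; row 3: entry -2 ≤ 0. Minimum is 2 at row 1 (s_1 leaves); pivot element 2.
Pivot on row 1; the z-row RHS becomes 4 − (-7/2)·2 = 11.
Next entering variable (most negative z-row entry -33/4): x3.
Ratio test on column x3 — row 1: entry -1/2 ≤ 0; row 2: (1/2)/(9/8) = 4/9; row 3: entry -2 ≤ 0. Minimum is 4/9 at row 2 (x1 leaves); pivot element 9/8.
After the second pivot the z-row RHS is 11 − (-33/4)·(4/9) = 44/3.

44/3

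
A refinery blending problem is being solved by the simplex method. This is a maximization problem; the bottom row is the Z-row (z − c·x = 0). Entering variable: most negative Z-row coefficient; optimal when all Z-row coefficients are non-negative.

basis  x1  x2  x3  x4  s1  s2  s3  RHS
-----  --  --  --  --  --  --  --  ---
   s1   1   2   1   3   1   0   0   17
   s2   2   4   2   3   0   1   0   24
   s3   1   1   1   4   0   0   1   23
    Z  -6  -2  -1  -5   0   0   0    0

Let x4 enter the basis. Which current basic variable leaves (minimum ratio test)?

s1

Column x4 entries and ratios — s1: 17/3 = 17/3; s2: 24/3 = 8; s3: 23/4 = 23/4.
Smallest ratio is 17/3 in the row of s1, so s1 leaves.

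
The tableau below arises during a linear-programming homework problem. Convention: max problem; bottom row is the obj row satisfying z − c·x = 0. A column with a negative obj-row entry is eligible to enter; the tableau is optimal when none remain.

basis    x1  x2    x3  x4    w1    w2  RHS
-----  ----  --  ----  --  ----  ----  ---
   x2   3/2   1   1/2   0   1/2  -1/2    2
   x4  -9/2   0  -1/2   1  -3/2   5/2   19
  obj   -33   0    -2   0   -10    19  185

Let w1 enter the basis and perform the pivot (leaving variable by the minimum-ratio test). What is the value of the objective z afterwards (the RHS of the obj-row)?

Ratio test on column w1 — row 1: 2/(1/2) = 4; row 2: entry -3/2 ≤ 0. Minimum is 4 at row 1 (x2 leaves); pivot element 1/2.
Pivot on row 1; the obj-row RHS becomes 185 − (-10)·4 = 225.

225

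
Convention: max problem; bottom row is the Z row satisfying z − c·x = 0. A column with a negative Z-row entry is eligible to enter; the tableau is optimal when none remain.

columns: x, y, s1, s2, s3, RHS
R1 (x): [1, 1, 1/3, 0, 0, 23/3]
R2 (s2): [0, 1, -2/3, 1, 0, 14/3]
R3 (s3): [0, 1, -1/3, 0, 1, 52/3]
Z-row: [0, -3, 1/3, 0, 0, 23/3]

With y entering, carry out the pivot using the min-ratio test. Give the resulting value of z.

Ratio test on column y — row 1: (23/3)/1 = 23/3; row 2: (14/3)/1 = 14/3; row 3: (52/3)/1 = 52/3. Minimum is 14/3 at row 2 (s2 leaves); pivot element 1.
Pivot on row 2; the Z-row RHS becomes 23/3 − (-3)·(14/3) = 65/3.

65/3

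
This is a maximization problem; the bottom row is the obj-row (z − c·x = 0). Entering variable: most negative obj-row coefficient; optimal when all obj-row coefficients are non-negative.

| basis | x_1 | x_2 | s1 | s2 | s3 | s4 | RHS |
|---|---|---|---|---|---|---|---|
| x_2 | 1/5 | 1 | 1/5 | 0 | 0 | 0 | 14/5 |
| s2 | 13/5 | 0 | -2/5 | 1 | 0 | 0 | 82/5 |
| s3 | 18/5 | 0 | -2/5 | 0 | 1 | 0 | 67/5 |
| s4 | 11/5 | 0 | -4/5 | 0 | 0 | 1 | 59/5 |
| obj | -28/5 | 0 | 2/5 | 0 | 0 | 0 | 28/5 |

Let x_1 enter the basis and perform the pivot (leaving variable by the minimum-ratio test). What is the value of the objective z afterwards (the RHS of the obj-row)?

238/9

Ratio test on column x_1 — row 1: (14/5)/(1/5) = 14; row 2: (82/5)/(13/5) = 82/13; row 3: (67/5)/(18/5) = 67/18; row 4: (59/5)/(11/5) = 59/11. Minimum is 67/18 at row 3 (s3 leaves); pivot element 18/5.
Pivot on row 3; the obj-row RHS becomes 28/5 − (-28/5)·(67/18) = 238/9.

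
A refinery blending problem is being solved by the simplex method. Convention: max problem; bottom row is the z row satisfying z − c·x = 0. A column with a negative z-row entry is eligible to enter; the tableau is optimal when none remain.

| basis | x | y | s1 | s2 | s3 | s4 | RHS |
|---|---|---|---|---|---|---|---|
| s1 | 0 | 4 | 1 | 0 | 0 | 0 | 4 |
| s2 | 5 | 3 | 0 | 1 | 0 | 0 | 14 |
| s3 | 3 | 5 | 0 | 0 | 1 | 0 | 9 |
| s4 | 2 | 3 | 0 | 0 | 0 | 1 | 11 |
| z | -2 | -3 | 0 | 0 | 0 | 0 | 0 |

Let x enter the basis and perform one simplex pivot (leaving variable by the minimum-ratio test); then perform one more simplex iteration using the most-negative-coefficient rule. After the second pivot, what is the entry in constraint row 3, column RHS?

Ratio test on column x — row 1: entry 0 ≤ 0; row 2: 14/5 = 14/5; row 3: 9/3 = 3; row 4: 11/2 = 11/2. Minimum is 14/5 at row 2 (s2 leaves); pivot element 5.
Divide row 2 by 5; eliminate column x from the other rows.
Second iteration: most negative z-row entry is -9/5 in column y, so y enters.
Ratio test on column y — row 1: 4/4 = 1; row 2: (14/5)/(3/5) = 14/3; row 3: (3/5)/(16/5) = 3/16; row 4: (27/5)/(9/5) = 3. Minimum is 3/16 at row 3 (s3 leaves); pivot element 16/5.
Divide row 3 by 16/5; eliminate column y from the other rows.
After both pivots, the entry at constraint row 3, column RHS is 3/16.

3/16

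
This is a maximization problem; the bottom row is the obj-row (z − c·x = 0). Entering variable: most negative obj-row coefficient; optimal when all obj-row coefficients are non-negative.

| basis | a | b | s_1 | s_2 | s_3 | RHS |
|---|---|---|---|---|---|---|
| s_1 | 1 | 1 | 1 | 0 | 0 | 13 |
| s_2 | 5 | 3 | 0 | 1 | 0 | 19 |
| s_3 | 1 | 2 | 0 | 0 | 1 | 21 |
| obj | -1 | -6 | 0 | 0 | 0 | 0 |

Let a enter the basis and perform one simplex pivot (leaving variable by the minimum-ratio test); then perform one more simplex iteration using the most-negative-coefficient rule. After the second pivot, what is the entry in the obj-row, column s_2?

Ratio test on column a — row 1: 13/1 = 13; row 2: 19/5 = 19/5; row 3: 21/1 = 21. Minimum is 19/5 at row 2 (s_2 leaves); pivot element 5.
Divide row 2 by 5; eliminate column a from the other rows.
Second iteration: most negative obj-row entry is -27/5 in column b, so b enters.
Ratio test on column b — row 1: (46/5)/(2/5) = 23; row 2: (19/5)/(3/5) = 19/3; row 3: (86/5)/(7/5) = 86/7. Minimum is 19/3 at row 2 (a leaves); pivot element 3/5.
Divide row 2 by 3/5; eliminate column b from the other rows.
After both pivots, the entry at the obj-row, column s_2 is 2.

2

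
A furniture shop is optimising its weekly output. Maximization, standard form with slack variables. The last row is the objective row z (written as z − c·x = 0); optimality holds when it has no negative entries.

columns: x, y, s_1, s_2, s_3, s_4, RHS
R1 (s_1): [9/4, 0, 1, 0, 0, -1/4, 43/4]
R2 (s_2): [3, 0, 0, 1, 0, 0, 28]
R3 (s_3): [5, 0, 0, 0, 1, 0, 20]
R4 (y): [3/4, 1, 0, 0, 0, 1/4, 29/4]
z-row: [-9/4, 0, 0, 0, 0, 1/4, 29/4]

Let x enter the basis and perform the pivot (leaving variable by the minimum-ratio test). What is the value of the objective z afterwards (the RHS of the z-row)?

65/4

Ratio test on column x — row 1: (43/4)/(9/4) = 43/9; row 2: 28/3 = 28/3; row 3: 20/5 = 4; row 4: (29/4)/(3/4) = 29/3. Minimum is 4 at row 3 (s_3 leaves); pivot element 5.
Pivot on row 3; the z-row RHS becomes 29/4 − (-9/4)·4 = 65/4.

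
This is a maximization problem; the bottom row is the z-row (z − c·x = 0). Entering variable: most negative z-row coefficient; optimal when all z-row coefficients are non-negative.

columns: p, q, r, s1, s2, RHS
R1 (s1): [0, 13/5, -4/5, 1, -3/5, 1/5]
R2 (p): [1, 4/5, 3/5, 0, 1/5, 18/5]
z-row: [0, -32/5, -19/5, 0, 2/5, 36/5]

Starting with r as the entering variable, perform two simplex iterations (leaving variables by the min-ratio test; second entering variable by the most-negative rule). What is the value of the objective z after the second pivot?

Ratio test on column r — row 1: entry -4/5 ≤ 0; row 2: (18/5)/(3/5) = 6. Minimum is 6 at row 2 (p leaves); pivot element 3/5.
Pivot on row 2; the z-row RHS becomes 36/5 − (-19/5)·6 = 30.
Next entering variable (most negative z-row entry -4/3): q.
Ratio test on column q — row 1: 5/(11/3) = 15/11; row 2: 6/(4/3) = 9/2. Minimum is 15/11 at row 1 (s1 leaves); pivot element 11/3.
After the second pivot the z-row RHS is 30 − (-4/3)·(15/11) = 350/11.

350/11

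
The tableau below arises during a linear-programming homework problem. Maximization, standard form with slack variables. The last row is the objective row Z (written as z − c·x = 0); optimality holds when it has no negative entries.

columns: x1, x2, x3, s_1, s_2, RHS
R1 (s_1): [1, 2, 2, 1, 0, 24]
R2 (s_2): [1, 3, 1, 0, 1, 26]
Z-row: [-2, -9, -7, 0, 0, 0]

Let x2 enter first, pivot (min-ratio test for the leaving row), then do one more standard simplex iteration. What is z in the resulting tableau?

98

Ratio test on column x2 — row 1: 24/2 = 12; row 2: 26/3 = 26/3. Minimum is 26/3 at row 2 (s_2 leaves); pivot element 3.
Pivot on row 2; the Z-row RHS becomes 0 − (-9)·(26/3) = 78.
Next entering variable (most negative Z-row entry -4): x3.
Ratio test on column x3 — row 1: (20/3)/(4/3) = 5; row 2: (26/3)/(1/3) = 26. Minimum is 5 at row 1 (s_1 leaves); pivot element 4/3.
After the second pivot the Z-row RHS is 78 − (-4)·5 = 98.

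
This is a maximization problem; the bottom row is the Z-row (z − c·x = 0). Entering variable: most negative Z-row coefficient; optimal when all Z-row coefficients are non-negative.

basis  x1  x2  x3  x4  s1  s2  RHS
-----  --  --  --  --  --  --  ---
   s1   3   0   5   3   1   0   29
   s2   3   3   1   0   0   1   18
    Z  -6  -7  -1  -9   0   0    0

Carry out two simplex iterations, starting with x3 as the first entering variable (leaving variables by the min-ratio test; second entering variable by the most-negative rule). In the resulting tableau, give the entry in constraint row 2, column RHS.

Ratio test on column x3 — row 1: 29/5 = 29/5; row 2: 18/1 = 18. Minimum is 29/5 at row 1 (s1 leaves); pivot element 5.
Divide row 1 by 5; eliminate column x3 from the other rows.
Second iteration: most negative Z-row entry is -42/5 in column x4, so x4 enters.
Ratio test on column x4 — row 1: (29/5)/(3/5) = 29/3; row 2: entry -3/5 ≤ 0. Minimum is 29/3 at row 1 (x3 leaves); pivot element 3/5.
Divide row 1 by 3/5; eliminate column x4 from the other rows.
After both pivots, the entry at constraint row 2, column RHS is 18.

18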